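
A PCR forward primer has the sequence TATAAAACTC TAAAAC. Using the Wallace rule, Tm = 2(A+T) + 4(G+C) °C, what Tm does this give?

38°C

G=0, C=3, T=4, A=9
So N_AT = 13 and N_GC = 3.
Tm = 2×13 + 4×3 = 38°C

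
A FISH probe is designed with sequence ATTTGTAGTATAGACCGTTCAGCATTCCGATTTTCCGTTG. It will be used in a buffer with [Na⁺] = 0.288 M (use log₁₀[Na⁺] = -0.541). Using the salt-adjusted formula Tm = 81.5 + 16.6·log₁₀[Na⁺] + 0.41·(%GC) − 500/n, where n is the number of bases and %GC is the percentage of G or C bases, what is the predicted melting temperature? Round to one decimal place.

76.4°C

Length n = 40. Counting bases: C=8, T=16, G=8, A=8
G+C = 16, so %GC = 16/40 × 100 = 40%
Salt term: 16.6 × (-0.541) = -8.981
GC term: 0.41 × 40 = 16.4; length term: −500/40 = −12.5
Tm = 81.5 + (-8.981) + 16.4 − 12.5 = 76.419 → 76.4°C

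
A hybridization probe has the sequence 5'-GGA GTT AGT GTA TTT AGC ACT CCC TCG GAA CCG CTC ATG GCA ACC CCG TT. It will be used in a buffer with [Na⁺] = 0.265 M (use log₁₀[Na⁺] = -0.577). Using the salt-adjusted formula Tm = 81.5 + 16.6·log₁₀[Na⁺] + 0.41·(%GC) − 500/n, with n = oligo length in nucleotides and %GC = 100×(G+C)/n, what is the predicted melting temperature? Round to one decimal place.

84.1°C

Length n = 50. Base counts: G=12, A=10, T=13, C=15
G+C = 27, so %GC = 27/50 × 100 = 54%
Salt term: 16.6 × (-0.577) = -9.578
GC term: 0.41 × 54 = 22.14; length term: −500/50 = −10
Tm = 81.5 + (-9.578) + 22.14 − 10 = 84.062 → 84.1°C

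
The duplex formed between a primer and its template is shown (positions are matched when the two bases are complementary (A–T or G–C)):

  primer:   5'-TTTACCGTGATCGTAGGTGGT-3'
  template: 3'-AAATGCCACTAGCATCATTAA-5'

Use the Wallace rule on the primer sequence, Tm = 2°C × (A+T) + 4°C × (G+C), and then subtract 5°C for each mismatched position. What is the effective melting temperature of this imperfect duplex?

37°C

Primer base counts: A=3, T=8, G=7, C=3 → A+T=11, G+C=10
Perfect-match Tm = 2(11) + 4(10) = 22 + 40 = 62°C
Mismatches (positions where the bases are not complementary): 5 (at positions 6, 17, 18, 19, 20)
Effective Tm = 62 − 5×5 = 62 − 25 = 37°C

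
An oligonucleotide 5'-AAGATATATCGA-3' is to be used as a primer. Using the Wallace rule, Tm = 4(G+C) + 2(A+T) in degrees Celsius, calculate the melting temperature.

30°C

Base counts: A=6, T=3, G=2, C=1
So N_AT = 9 and N_GC = 3.
Tm = 4·3 + 2·9 = 12 + 18 = 30°C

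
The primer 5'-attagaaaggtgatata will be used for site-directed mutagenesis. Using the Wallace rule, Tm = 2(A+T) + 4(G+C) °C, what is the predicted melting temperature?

Base counts: A=8, C=0, G=4, T=5
AT pairs contribute 13, GC pairs contribute 4.
Tm = 2(13) + 4(4) = 26 + 16 = 42°C

42°C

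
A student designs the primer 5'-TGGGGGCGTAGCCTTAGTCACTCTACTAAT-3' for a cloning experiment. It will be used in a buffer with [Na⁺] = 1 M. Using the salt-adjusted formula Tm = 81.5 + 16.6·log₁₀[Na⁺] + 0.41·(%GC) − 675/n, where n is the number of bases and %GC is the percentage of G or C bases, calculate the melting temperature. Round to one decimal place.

Length n = 30. Base counts: A=6, G=8, T=9, C=7
G+C = 15, so %GC = 15/30 × 100 = 50%
Salt term: 16.6 × (0) = 0
GC term: 0.41 × 50 = 20.5; length term: −675/30 = −22.5
Tm = 81.5 + (0) + 20.5 − 22.5 = 79.5 → 79.5°C

79.5°C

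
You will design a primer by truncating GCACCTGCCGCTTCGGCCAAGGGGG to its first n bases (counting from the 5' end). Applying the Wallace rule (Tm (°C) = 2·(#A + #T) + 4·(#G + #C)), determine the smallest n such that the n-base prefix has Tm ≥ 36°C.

First 9 bases: GCACCTGCC → Tm = 32°C (< 36°C)
First 10 bases: GCACCTGCCG → Tm = 36°C (≥ 36°C)
Since every base adds ≥2°C, Tm only increases with n, so the threshold is first crossed at n = 10.

n = 10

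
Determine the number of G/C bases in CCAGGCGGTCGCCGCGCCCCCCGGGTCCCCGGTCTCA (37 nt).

Counting bases: T=4, C=19, A=2, G=12
Total G or C: 12 + 19 = 31

31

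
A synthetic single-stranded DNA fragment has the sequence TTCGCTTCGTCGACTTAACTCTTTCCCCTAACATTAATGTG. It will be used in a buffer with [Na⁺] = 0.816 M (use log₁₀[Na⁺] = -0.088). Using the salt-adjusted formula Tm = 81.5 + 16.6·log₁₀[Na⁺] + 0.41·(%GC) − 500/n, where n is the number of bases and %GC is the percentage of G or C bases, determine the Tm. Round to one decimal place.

Length n = 41. G=5, A=8, T=16, C=12
G+C = 17, so %GC = 17/41 × 100 = 41.463%
Salt term: 16.6 × (-0.088) = -1.461
GC term: 0.41 × 41.463 = 17; length term: −500/41 = −12.195
Tm = 81.5 + (-1.461) + 17 − 12.195 = 84.844 → 84.8°C

84.8°C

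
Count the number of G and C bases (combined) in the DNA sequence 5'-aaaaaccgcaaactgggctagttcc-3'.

T=4, A=9, C=7, G=5
Total G or C: 5 + 7 = 12

12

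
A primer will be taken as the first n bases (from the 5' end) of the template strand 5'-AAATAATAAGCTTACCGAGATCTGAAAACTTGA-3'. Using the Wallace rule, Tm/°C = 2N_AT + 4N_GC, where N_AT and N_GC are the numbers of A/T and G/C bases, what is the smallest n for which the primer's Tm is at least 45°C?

n = 18

First 17 bases: AAATAATAAGCTTACCG → Tm = 44°C (< 45°C)
First 18 bases: AAATAATAAGCTTACCGA → Tm = 46°C (≥ 45°C)
Each additional base adds 2°C (A/T) or 4°C (G/C), so Tm is non-decreasing in n; n = 18 is the first length to reach 45°C.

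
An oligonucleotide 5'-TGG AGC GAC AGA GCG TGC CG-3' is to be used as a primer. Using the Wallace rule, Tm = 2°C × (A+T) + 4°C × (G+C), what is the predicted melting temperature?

68°C

Counting bases: G=9, C=5, A=4, T=2
A+T = 6, G+C = 14
Tm = 4·14 + 2·6 = 56 + 12 = 68°C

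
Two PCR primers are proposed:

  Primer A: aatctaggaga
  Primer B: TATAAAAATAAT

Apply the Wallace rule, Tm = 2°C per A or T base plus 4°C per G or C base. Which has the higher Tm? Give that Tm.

Primer A, 30°C

Primer A: A+T=7, G+C=4 → Tm = 2(7)+4(4) = 30°C
Primer B: A+T=12, G+C=0 → Tm = 2(12)+4(0) = 24°C
30°C vs 24°C → primer A is higher.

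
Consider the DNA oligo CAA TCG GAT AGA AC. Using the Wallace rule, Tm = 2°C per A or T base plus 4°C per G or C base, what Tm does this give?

Counting bases: T=2, G=3, C=3, A=6
AT pairs contribute 8, GC pairs contribute 6.
Tm = 2(8) + 4(6) = 16 + 24 = 40°C

40°C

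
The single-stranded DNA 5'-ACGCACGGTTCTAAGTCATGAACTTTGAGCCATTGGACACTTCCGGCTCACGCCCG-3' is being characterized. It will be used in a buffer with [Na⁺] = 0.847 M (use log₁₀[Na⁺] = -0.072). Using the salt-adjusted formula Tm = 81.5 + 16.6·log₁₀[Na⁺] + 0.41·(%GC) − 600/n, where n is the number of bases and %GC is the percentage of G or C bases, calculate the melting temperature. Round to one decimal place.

92.3°C

Length n = 56. Base counts: G=13, A=12, C=18, T=13
G+C = 31, so %GC = 31/56 × 100 = 55.357%
Salt term: 16.6 × (-0.072) = -1.195
GC term: 0.41 × 55.357 = 22.696; length term: −600/56 = −10.714
Tm = 81.5 + (-1.195) + 22.696 − 10.714 = 92.287 → 92.3°C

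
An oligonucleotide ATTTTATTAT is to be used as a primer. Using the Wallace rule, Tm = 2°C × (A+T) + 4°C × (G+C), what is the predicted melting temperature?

20°C

T=7, C=0, G=0, A=3
A+T = 10, G+C = 0
Tm = 4·0 + 2·10 = 0 + 20 = 20°C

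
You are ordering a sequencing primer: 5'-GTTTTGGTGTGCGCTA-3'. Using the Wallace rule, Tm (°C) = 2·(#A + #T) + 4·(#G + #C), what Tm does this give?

48°C

Base counts: T=7, A=1, C=2, G=6
A+T = 8, G+C = 8
Tm = 2×8 + 4×8 = 48°C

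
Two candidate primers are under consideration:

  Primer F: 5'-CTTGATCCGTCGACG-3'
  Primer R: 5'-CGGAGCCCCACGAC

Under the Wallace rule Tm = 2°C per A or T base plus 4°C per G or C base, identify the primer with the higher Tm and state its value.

Primer F: A+T=6, G+C=9 → Tm = 2(6)+4(9) = 48°C
Primer R: A+T=3, G+C=11 → Tm = 2(3)+4(11) = 50°C
48°C vs 50°C → primer R is higher.

Primer R, 50°C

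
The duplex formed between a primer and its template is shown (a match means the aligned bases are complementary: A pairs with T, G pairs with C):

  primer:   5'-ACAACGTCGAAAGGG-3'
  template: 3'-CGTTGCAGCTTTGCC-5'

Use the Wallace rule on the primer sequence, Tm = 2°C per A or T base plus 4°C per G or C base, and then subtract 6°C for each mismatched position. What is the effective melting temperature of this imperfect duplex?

34°C

Primer base counts: A=6, T=1, G=5, C=3 → A+T=7, G+C=8
Perfect-match Tm = 2(7) + 4(8) = 14 + 32 = 46°C
Mismatches (positions where the bases are not complementary): 2 (at positions 1, 13)
Effective Tm = 46 − 2×6 = 46 − 12 = 34°C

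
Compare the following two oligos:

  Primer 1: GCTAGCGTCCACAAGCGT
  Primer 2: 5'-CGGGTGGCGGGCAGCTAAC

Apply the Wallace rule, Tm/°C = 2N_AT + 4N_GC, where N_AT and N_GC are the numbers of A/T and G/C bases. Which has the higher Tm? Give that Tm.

Primer 2, 66°C

Primer 1: A+T=7, G+C=11 → Tm = 2(7)+4(11) = 58°C
Primer 2: A+T=5, G+C=14 → Tm = 2(5)+4(14) = 66°C
58°C vs 66°C → primer 2 is higher.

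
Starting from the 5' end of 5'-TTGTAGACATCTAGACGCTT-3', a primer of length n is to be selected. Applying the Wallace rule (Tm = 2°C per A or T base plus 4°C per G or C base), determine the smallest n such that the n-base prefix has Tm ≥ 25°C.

n = 10

First 9 bases: TTGTAGACA → Tm = 24°C (< 25°C)
First 10 bases: TTGTAGACAT → Tm = 26°C (≥ 25°C)
Since every base adds ≥2°C, Tm only increases with n, so the threshold is first crossed at n = 10.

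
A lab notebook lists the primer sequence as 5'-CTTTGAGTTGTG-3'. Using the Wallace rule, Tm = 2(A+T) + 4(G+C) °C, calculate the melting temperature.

34°C

Counting bases: G=4, A=1, T=6, C=1
AT pairs contribute 7, GC pairs contribute 5.
Tm = 2×7 + 4×5 = 34°C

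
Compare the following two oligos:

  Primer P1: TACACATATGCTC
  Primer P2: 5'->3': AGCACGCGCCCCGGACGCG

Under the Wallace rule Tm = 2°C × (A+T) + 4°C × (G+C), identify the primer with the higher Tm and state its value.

Primer P2, 70°C

Primer P1: A+T=8, G+C=5 → Tm = 2(8)+4(5) = 36°C
Primer P2: A+T=3, G+C=16 → Tm = 2(3)+4(16) = 70°C
36°C vs 70°C → primer P2 is higher.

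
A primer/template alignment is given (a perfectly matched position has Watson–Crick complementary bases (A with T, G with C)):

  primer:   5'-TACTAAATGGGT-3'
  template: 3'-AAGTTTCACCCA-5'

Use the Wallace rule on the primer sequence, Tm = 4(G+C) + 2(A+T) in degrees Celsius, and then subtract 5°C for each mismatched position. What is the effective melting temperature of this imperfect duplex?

Primer base counts: A=4, T=4, G=3, C=1 → A+T=8, G+C=4
Perfect-match Tm = 2(8) + 4(4) = 16 + 16 = 32°C
Mismatches (positions where the bases are not complementary): 3 (at positions 2, 4, 7)
Effective Tm = 32 − 3×5 = 32 − 15 = 17°C

17°C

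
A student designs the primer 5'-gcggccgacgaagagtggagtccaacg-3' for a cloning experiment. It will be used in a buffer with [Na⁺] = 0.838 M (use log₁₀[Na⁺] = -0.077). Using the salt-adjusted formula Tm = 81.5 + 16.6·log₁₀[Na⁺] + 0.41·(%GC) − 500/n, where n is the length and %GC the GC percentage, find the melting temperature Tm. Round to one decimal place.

Length n = 27. Scanning the sequence gives A=7, C=7, T=2, G=11.
G+C = 18, so %GC = 18/27 × 100 = 66.667%
Salt term: 16.6 × (-0.077) = -1.278
GC term: 0.41 × 66.667 = 27.333; length term: −500/27 = −18.519
Tm = 81.5 + (-1.278) + 27.333 − 18.519 = 89.036 → 89.0°C

89.0°C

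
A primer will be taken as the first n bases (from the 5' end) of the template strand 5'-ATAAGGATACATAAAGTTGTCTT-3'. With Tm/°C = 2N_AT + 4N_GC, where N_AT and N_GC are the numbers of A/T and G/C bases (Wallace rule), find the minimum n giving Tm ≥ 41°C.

First 16 bases: ATAAGGATACATAAAG → Tm = 40°C (< 41°C)
First 17 bases: ATAAGGATACATAAAGT → Tm = 42°C (≥ 41°C)
Since every base adds ≥2°C, Tm only increases with n, so the threshold is first crossed at n = 17.

n = 17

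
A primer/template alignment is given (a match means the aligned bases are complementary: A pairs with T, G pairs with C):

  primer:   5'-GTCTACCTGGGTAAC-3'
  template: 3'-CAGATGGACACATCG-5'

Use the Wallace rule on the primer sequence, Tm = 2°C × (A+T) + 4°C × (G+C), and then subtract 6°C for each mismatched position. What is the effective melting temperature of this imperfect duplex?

34°C

Primer base counts: A=3, T=4, G=4, C=4 → A+T=7, G+C=8
Perfect-match Tm = 2(7) + 4(8) = 14 + 32 = 46°C
Mismatches (positions where the bases are not complementary): 2 (at positions 10, 14)
Effective Tm = 46 − 2×6 = 46 − 12 = 34°C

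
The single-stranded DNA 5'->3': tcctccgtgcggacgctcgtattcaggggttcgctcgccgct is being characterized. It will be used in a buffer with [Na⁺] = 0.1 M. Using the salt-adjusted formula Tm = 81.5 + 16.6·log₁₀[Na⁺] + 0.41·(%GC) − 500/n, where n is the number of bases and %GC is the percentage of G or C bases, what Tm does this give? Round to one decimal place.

Length n = 42. Base counts: G=13, A=3, C=15, T=11
G+C = 28, so %GC = 28/42 × 100 = 66.667%
Salt term: 16.6 × (-1) = -16.6
GC term: 0.41 × 66.667 = 27.333; length term: −500/42 = −11.905
Tm = 81.5 + (-16.6) + 27.333 − 11.905 = 80.328 → 80.3°C

80.3°C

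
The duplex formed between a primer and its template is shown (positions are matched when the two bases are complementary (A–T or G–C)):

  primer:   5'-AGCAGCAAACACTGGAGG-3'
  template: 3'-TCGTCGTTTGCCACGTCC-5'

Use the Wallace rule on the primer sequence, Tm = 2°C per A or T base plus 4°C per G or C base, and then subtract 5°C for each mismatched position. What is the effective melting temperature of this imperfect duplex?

Primer base counts: A=7, T=1, G=6, C=4 → A+T=8, G+C=10
Perfect-match Tm = 2(8) + 4(10) = 16 + 40 = 56°C
Mismatches (positions where the bases are not complementary): 3 (at positions 11, 12, 15)
Effective Tm = 56 − 3×5 = 56 − 15 = 41°C

41°C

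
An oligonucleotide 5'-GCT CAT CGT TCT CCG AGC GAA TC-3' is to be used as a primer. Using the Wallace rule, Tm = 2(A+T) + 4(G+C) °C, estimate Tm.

Counting bases: A=4, G=5, T=6, C=8
AT pairs contribute 10, GC pairs contribute 13.
Tm = 2×10 + 4×13 = 72°C

72°C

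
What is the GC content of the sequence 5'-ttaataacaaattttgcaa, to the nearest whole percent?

16%

Base counts: A=9, C=2, T=7, G=1
G+C = 1 + 2 = 3 out of 19 bases
%GC = 3/19 × 100 = 15.79% ≈ 16%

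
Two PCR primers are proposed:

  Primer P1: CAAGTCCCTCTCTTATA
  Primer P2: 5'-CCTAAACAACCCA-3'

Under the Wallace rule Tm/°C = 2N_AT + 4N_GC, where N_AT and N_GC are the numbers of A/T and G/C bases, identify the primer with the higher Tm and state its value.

Primer P1: A+T=10, G+C=7 → Tm = 2(10)+4(7) = 48°C
Primer P2: A+T=7, G+C=6 → Tm = 2(7)+4(6) = 38°C
48°C vs 38°C → primer P1 is higher.

Primer P1, 48°C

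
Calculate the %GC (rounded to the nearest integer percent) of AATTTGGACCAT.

33%

Scanning the sequence gives T=4, C=2, A=4, G=2.
G+C = 2 + 2 = 4 out of 12 bases
%GC = 4/12 × 100 = 33.33% ≈ 33%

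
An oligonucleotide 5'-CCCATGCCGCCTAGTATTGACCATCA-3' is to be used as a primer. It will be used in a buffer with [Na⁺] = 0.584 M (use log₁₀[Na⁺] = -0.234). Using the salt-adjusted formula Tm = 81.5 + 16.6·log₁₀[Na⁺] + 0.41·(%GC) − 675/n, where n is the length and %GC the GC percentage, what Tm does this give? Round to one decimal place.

Length n = 26. Base counts: T=6, G=4, A=6, C=10
G+C = 14, so %GC = 14/26 × 100 = 53.846%
Salt term: 16.6 × (-0.234) = -3.884
GC term: 0.41 × 53.846 = 22.077; length term: −675/26 = −25.962
Tm = 81.5 + (-3.884) + 22.077 − 25.962 = 73.731 → 73.7°C

73.7°C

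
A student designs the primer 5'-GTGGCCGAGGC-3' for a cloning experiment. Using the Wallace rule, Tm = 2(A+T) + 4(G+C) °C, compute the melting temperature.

Counting bases: A=1, C=3, G=6, T=1
A+T = 2, G+C = 9
Tm = 2×2 + 4×9 = 40°C

40°C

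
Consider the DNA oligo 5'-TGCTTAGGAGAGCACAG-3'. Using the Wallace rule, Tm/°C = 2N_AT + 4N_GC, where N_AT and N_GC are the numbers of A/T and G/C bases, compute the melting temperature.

52°C

Base counts: T=3, A=5, G=6, C=3
AT pairs contribute 8, GC pairs contribute 9.
Tm = 4·9 + 2·8 = 36 + 16 = 52°C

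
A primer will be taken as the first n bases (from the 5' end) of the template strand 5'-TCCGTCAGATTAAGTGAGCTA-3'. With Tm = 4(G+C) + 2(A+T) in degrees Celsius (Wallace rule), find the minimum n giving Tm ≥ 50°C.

n = 18

First 17 bases: TCCGTCAGATTAAGTGA → Tm = 48°C (< 50°C)
First 18 bases: TCCGTCAGATTAAGTGAG → Tm = 52°C (≥ 50°C)
Since every base adds ≥2°C, Tm only increases with n, so the threshold is first crossed at n = 18.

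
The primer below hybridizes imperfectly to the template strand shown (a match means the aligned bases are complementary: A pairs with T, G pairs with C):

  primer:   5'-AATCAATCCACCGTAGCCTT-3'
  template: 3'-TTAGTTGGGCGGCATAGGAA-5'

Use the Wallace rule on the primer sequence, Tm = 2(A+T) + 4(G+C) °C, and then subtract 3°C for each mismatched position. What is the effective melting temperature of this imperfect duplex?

49°C

Primer base counts: A=6, T=5, G=2, C=7 → A+T=11, G+C=9
Perfect-match Tm = 2(11) + 4(9) = 22 + 36 = 58°C
Mismatches (positions where the bases are not complementary): 3 (at positions 7, 10, 16)
Effective Tm = 58 − 3×3 = 58 − 9 = 49°C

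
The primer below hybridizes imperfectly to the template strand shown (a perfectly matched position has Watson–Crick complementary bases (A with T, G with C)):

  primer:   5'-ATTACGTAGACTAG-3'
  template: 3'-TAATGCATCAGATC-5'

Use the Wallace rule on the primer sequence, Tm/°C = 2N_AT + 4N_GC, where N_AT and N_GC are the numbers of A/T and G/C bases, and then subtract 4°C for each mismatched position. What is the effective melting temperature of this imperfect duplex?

Primer base counts: A=5, T=4, G=3, C=2 → A+T=9, G+C=5
Perfect-match Tm = 2(9) + 4(5) = 18 + 20 = 38°C
Mismatches (positions where the bases are not complementary): 1 (at position 10)
Effective Tm = 38 − 1×4 = 38 − 4 = 34°C

34°C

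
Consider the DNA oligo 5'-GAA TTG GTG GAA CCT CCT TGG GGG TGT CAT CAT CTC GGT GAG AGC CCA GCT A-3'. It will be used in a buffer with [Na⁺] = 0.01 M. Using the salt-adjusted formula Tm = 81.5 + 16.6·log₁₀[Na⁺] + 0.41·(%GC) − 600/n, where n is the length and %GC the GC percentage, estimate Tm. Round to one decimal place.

Length n = 52. Scanning the sequence gives G=17, A=10, C=12, T=13.
G+C = 29, so %GC = 29/52 × 100 = 55.769%
Salt term: 16.6 × (-2) = -33.2
GC term: 0.41 × 55.769 = 22.865; length term: −600/52 = −11.538
Tm = 81.5 + (-33.2) + 22.865 − 11.538 = 59.627 → 59.6°C

59.6°C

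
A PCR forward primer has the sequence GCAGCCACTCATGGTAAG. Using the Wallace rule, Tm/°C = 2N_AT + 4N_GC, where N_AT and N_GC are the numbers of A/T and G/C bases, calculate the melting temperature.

56°C

T=3, G=5, C=5, A=5
AT pairs contribute 8, GC pairs contribute 10.
Tm = 4·10 + 2·8 = 40 + 16 = 56°C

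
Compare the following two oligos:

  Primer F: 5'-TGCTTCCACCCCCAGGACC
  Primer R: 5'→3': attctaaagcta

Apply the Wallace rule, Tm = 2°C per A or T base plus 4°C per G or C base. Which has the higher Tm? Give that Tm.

Primer F: A+T=6, G+C=13 → Tm = 2(6)+4(13) = 64°C
Primer R: A+T=9, G+C=3 → Tm = 2(9)+4(3) = 30°C
64°C vs 30°C → primer F is higher.

Primer F, 64°C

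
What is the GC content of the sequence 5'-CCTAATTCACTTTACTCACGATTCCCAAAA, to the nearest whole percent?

37%

Base counts: T=9, G=1, A=10, C=10
G+C = 1 + 10 = 11 out of 30 bases
%GC = 11/30 × 100 = 36.67% ≈ 37%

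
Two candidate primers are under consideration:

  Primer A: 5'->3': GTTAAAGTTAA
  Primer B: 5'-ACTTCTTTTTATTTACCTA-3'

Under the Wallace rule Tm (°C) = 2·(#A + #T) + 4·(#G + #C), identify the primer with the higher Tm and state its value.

Primer A: A+T=9, G+C=2 → Tm = 2(9)+4(2) = 26°C
Primer B: A+T=15, G+C=4 → Tm = 2(15)+4(4) = 46°C
26°C vs 46°C → primer B is higher.

Primer B, 46°C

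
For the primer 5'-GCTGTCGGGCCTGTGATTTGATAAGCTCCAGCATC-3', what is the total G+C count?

Base counts: G=10, T=10, C=9, A=6
G+C = 10 + 9 = 19

19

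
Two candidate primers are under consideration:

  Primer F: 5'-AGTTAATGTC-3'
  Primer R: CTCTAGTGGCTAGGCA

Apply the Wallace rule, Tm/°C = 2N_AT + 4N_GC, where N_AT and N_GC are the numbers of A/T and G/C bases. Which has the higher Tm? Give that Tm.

Primer R, 50°C

Primer F: A+T=7, G+C=3 → Tm = 2(7)+4(3) = 26°C
Primer R: A+T=7, G+C=9 → Tm = 2(7)+4(9) = 50°C
26°C vs 50°C → primer R is higher.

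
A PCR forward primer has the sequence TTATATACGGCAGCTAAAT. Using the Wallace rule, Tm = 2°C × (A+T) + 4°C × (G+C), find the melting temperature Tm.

50°C

Scanning the sequence gives A=7, T=6, G=3, C=3.
A+T = 13, G+C = 6
Tm = 4·6 + 2·13 = 24 + 26 = 50°C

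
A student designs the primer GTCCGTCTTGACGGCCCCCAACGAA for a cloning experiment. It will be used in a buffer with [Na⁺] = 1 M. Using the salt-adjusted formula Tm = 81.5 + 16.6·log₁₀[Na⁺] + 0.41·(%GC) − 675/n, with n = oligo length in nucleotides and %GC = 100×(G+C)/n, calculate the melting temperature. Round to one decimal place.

80.7°C

Length n = 25. Base counts: G=6, T=4, A=5, C=10
G+C = 16, so %GC = 16/25 × 100 = 64%
Salt term: 16.6 × (0) = 0
GC term: 0.41 × 64 = 26.24; length term: −675/25 = −27
Tm = 81.5 + (0) + 26.24 − 27 = 80.74 → 80.7°C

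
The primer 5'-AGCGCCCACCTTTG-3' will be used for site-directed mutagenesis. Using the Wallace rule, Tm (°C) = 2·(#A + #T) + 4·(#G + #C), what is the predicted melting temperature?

Base counts: A=2, G=3, T=3, C=6
So N_AT = 5 and N_GC = 9.
Tm = 4·9 + 2·5 = 36 + 10 = 46°C

46°C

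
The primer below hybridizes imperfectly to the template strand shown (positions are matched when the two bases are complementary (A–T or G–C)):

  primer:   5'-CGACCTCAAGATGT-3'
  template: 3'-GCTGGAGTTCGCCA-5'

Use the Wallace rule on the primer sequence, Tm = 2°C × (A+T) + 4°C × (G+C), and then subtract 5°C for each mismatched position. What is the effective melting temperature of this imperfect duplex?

Primer base counts: A=4, T=3, G=3, C=4 → A+T=7, G+C=7
Perfect-match Tm = 2(7) + 4(7) = 14 + 28 = 42°C
Mismatches (positions where the bases are not complementary): 2 (at positions 11, 12)
Effective Tm = 42 − 2×5 = 42 − 10 = 32°C

32°C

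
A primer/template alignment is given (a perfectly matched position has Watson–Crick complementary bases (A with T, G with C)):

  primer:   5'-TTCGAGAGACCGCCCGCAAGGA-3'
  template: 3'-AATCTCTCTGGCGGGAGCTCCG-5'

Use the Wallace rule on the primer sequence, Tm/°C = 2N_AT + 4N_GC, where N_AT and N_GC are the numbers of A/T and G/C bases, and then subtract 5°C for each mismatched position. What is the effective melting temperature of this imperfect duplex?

52°C

Primer base counts: A=6, T=2, G=7, C=7 → A+T=8, G+C=14
Perfect-match Tm = 2(8) + 4(14) = 16 + 56 = 72°C
Mismatches (positions where the bases are not complementary): 4 (at positions 3, 16, 18, 22)
Effective Tm = 72 − 4×5 = 72 − 20 = 52°C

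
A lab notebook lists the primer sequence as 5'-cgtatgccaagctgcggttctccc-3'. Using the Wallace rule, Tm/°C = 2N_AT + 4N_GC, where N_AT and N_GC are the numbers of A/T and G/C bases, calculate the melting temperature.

A=3, C=9, G=6, T=6
So N_AT = 9 and N_GC = 15.
Tm = 2×9 + 4×15 = 78°C

78°C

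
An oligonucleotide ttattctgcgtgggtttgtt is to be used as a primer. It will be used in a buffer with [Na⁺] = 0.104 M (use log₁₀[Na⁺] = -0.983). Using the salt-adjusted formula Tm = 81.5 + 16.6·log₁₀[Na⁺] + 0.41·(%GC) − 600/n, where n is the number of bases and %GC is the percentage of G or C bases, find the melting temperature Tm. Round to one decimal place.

Length n = 20. C=2, A=1, T=11, G=6
G+C = 8, so %GC = 8/20 × 100 = 40%
Salt term: 16.6 × (-0.983) = -16.318
GC term: 0.41 × 40 = 16.4; length term: −600/20 = −30
Tm = 81.5 + (-16.318) + 16.4 − 30 = 51.582 → 51.6°C

51.6°C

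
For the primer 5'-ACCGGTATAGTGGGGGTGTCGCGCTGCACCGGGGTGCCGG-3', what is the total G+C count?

Counting bases: A=4, T=7, G=19, C=10
G+C = 19 + 10 = 29

29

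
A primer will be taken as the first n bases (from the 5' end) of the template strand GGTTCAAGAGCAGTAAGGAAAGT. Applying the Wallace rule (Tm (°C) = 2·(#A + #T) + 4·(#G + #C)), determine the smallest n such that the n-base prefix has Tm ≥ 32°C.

n = 11

First 10 bases: GGTTCAAGAG → Tm = 30°C (< 32°C)
First 11 bases: GGTTCAAGAGC → Tm = 34°C (≥ 32°C)
Since every base adds ≥2°C, Tm only increases with n, so the threshold is first crossed at n = 11.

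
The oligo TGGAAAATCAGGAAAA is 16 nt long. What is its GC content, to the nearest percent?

31%

C=1, T=2, A=9, G=4
G+C = 4 + 1 = 5 out of 16 bases
%GC = 5/16 × 100 = 31.25% ≈ 31%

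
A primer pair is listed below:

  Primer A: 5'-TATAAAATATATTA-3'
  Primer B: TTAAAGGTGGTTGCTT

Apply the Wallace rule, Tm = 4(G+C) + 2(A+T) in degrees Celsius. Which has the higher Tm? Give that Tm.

Primer A: A+T=14, G+C=0 → Tm = 2(14)+4(0) = 28°C
Primer B: A+T=10, G+C=6 → Tm = 2(10)+4(6) = 44°C
28°C vs 44°C → primer B is higher.

Primer B, 44°C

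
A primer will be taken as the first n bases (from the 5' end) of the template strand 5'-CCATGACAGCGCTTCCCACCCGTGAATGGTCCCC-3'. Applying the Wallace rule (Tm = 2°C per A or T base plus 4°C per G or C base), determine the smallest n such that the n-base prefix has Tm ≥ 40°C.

n = 12

First 11 bases: CCATGACAGCG → Tm = 36°C (< 40°C)
First 12 bases: CCATGACAGCGC → Tm = 40°C (≥ 40°C)
Each additional base adds 2°C (A/T) or 4°C (G/C), so Tm is non-decreasing in n; n = 12 is the first length to reach 40°C.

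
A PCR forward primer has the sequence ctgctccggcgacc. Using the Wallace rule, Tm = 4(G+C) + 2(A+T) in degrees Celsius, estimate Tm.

Counting bases: G=4, C=7, T=2, A=1
So N_AT = 3 and N_GC = 11.
Tm = 2(3) + 4(11) = 6 + 44 = 50°C

50°C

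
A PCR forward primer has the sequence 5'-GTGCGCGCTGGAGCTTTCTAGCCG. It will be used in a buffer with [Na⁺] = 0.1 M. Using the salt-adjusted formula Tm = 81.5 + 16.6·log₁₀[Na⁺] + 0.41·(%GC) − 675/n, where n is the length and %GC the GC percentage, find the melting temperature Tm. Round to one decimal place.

Length n = 24. A=2, C=7, T=6, G=9
G+C = 16, so %GC = 16/24 × 100 = 66.667%
Salt term: 16.6 × (-1) = -16.6
GC term: 0.41 × 66.667 = 27.333; length term: −675/24 = −28.125
Tm = 81.5 + (-16.6) + 27.333 − 28.125 = 64.108 → 64.1°C

64.1°C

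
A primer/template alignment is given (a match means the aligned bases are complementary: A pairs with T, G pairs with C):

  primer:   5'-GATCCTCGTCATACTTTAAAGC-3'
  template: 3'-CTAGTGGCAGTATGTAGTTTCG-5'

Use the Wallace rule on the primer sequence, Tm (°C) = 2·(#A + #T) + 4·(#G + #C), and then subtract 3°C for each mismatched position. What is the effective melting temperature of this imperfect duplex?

Primer base counts: A=6, T=7, G=3, C=6 → A+T=13, G+C=9
Perfect-match Tm = 2(13) + 4(9) = 26 + 36 = 62°C
Mismatches (positions where the bases are not complementary): 4 (at positions 5, 6, 15, 17)
Effective Tm = 62 − 4×3 = 62 − 12 = 50°C

50°C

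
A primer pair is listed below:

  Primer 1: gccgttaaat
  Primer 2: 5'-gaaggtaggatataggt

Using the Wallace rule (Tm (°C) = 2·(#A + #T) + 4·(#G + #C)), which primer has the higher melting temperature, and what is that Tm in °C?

Primer 1: A+T=6, G+C=4 → Tm = 2(6)+4(4) = 28°C
Primer 2: A+T=10, G+C=7 → Tm = 2(10)+4(7) = 48°C
28°C vs 48°C → primer 2 is higher.

Primer 2, 48°C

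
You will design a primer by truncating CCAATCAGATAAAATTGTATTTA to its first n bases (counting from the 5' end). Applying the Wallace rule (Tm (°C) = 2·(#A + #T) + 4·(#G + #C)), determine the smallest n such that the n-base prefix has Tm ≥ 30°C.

First 10 bases: CCAATCAGAT → Tm = 28°C (< 30°C)
First 11 bases: CCAATCAGATA → Tm = 30°C (≥ 30°C)
Each additional base adds 2°C (A/T) or 4°C (G/C), so Tm is non-decreasing in n; n = 11 is the first length to reach 30°C.

n = 11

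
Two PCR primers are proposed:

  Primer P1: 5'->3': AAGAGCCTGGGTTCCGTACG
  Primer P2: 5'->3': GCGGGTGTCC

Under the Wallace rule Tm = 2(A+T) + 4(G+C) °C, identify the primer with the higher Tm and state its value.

Primer P1, 64°C

Primer P1: A+T=8, G+C=12 → Tm = 2(8)+4(12) = 64°C
Primer P2: A+T=2, G+C=8 → Tm = 2(2)+4(8) = 36°C
64°C vs 36°C → primer P1 is higher.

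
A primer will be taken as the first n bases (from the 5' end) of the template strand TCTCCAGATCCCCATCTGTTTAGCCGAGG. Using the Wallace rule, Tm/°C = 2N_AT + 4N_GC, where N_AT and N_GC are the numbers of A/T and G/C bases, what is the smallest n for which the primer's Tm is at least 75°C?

First 24 bases: TCTCCAGATCCCCATCTGTTTAGC → Tm = 72°C (< 75°C)
First 25 bases: TCTCCAGATCCCCATCTGTTTAGCC → Tm = 76°C (≥ 75°C)
Since every base adds ≥2°C, Tm only increases with n, so the threshold is first crossed at n = 25.

n = 25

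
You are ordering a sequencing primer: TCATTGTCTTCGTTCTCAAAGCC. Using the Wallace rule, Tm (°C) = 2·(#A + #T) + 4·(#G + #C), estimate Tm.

C=7, G=3, A=4, T=9
AT pairs contribute 13, GC pairs contribute 10.
Tm = 2×13 + 4×10 = 66°C

66°C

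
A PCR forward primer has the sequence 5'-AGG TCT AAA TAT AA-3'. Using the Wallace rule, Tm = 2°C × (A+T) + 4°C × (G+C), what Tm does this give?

Scanning the sequence gives G=2, C=1, T=4, A=7.
A+T = 11, G+C = 3
Tm = 2×11 + 4×3 = 34°C

34°C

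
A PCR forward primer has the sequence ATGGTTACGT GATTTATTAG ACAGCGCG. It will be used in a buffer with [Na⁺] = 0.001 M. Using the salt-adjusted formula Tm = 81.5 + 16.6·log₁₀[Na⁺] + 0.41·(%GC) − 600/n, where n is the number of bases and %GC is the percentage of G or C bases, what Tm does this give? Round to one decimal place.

Length n = 28. T=9, G=8, A=7, C=4
G+C = 12, so %GC = 12/28 × 100 = 42.857%
Salt term: 16.6 × (-3) = -49.8
GC term: 0.41 × 42.857 = 17.571; length term: −600/28 = −21.429
Tm = 81.5 + (-49.8) + 17.571 − 21.429 = 27.842 → 27.8°C

27.8°C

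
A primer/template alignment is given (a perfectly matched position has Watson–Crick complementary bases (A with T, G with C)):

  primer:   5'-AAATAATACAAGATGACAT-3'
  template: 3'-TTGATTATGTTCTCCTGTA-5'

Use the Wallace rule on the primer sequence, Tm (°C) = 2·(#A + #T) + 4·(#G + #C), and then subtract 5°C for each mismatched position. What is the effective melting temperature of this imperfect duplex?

36°C

Primer base counts: A=11, T=4, G=2, C=2 → A+T=15, G+C=4
Perfect-match Tm = 2(15) + 4(4) = 30 + 16 = 46°C
Mismatches (positions where the bases are not complementary): 2 (at positions 3, 14)
Effective Tm = 46 − 2×5 = 46 − 10 = 36°C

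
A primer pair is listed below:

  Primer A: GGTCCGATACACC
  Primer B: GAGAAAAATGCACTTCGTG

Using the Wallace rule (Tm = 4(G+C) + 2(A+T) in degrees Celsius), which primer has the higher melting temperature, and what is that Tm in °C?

Primer B, 54°C

Primer A: A+T=5, G+C=8 → Tm = 2(5)+4(8) = 42°C
Primer B: A+T=11, G+C=8 → Tm = 2(11)+4(8) = 54°C
42°C vs 54°C → primer B is higher.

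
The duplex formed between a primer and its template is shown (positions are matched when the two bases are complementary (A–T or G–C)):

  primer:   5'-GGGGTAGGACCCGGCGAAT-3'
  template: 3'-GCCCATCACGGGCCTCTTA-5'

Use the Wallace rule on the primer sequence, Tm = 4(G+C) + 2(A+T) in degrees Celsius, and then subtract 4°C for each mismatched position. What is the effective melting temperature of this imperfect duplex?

Primer base counts: A=4, T=2, G=9, C=4 → A+T=6, G+C=13
Perfect-match Tm = 2(6) + 4(13) = 12 + 52 = 64°C
Mismatches (positions where the bases are not complementary): 4 (at positions 1, 8, 9, 15)
Effective Tm = 64 − 4×4 = 64 − 16 = 48°C

48°C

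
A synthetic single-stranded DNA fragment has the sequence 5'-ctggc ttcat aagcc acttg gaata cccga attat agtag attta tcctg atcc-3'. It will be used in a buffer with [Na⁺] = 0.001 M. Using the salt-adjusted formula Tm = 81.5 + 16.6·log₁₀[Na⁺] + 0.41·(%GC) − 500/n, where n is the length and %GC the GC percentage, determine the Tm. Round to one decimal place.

39.1°C

Length n = 54. Base counts: C=13, A=15, T=17, G=9
G+C = 22, so %GC = 22/54 × 100 = 40.741%
Salt term: 16.6 × (-3) = -49.8
GC term: 0.41 × 40.741 = 16.704; length term: −500/54 = −9.259
Tm = 81.5 + (-49.8) + 16.704 − 9.259 = 39.145 → 39.1°C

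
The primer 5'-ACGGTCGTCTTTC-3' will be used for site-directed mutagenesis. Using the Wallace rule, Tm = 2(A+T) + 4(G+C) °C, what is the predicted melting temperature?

40°C

G=3, T=5, C=4, A=1
A+T = 6, G+C = 7
Tm = 2×6 + 4×7 = 40°C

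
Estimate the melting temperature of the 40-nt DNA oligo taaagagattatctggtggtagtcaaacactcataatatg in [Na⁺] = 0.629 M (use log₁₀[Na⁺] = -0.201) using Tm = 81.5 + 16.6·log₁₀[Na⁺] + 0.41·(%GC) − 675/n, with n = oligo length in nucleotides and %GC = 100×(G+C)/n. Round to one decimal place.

Length n = 40. Base counts: C=5, A=15, G=8, T=12
G+C = 13, so %GC = 13/40 × 100 = 32.5%
Salt term: 16.6 × (-0.201) = -3.337
GC term: 0.41 × 32.5 = 13.325; length term: −675/40 = −16.875
Tm = 81.5 + (-3.337) + 13.325 − 16.875 = 74.613 → 74.6°C

74.6°C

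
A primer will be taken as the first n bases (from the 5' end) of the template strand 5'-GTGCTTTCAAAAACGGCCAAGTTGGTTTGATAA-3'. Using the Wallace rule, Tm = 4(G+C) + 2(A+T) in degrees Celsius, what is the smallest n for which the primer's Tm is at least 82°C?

n = 29

First 28 bases: GTGCTTTCAAAAACGGCCAAGTTGGTTT → Tm = 80°C (< 82°C)
First 29 bases: GTGCTTTCAAAAACGGCCAAGTTGGTTTG → Tm = 84°C (≥ 82°C)
Since every base adds ≥2°C, Tm only increases with n, so the threshold is first crossed at n = 29.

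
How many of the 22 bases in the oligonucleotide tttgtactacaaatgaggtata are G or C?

6

T=8, C=2, G=4, A=8
Total G or C: 4 + 2 = 6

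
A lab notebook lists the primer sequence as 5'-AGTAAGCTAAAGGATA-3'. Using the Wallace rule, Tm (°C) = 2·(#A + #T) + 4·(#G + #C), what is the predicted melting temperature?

42°C

Scanning the sequence gives T=3, A=8, G=4, C=1.
So N_AT = 11 and N_GC = 5.
Tm = 4·5 + 2·11 = 20 + 22 = 42°C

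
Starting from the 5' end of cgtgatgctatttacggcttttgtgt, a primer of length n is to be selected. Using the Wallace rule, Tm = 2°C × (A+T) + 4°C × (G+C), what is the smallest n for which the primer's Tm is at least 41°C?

n = 15

First 14 bases: CGTGATGCTATTTA → Tm = 38°C (< 41°C)
First 15 bases: CGTGATGCTATTTAC → Tm = 42°C (≥ 41°C)
Since every base adds ≥2°C, Tm only increases with n, so the threshold is first crossed at n = 15.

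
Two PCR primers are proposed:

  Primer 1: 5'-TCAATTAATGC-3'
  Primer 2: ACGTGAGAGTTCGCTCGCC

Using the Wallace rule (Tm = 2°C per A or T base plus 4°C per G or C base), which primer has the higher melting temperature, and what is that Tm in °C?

Primer 1: A+T=8, G+C=3 → Tm = 2(8)+4(3) = 28°C
Primer 2: A+T=7, G+C=12 → Tm = 2(7)+4(12) = 62°C
28°C vs 62°C → primer 2 is higher.

Primer 2, 62°C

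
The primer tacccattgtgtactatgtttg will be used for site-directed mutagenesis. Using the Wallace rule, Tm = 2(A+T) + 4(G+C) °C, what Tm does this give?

Scanning the sequence gives T=10, A=4, C=4, G=4.
AT pairs contribute 14, GC pairs contribute 8.
Tm = 4·8 + 2·14 = 32 + 28 = 60°C

60°C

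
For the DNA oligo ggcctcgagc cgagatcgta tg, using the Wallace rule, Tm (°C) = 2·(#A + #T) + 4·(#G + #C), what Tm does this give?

72°C

A=4, T=4, G=8, C=6
So N_AT = 8 and N_GC = 14.
Tm = 2(8) + 4(14) = 16 + 56 = 72°C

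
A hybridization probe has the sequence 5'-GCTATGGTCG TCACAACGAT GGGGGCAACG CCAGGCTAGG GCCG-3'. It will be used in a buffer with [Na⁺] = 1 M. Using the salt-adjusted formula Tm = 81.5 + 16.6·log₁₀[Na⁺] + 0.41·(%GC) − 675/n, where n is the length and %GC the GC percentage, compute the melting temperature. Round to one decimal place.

93.2°C

Length n = 44. Counting bases: C=12, A=9, G=17, T=6
G+C = 29, so %GC = 29/44 × 100 = 65.909%
Salt term: 16.6 × (0) = 0
GC term: 0.41 × 65.909 = 27.023; length term: −675/44 = −15.341
Tm = 81.5 + (0) + 27.023 − 15.341 = 93.182 → 93.2°C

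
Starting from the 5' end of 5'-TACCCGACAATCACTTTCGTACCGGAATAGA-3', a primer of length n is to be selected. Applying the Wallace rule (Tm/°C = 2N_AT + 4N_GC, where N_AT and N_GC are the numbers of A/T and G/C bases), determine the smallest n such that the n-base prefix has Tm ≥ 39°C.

First 13 bases: TACCCGACAATCA → Tm = 38°C (< 39°C)
First 14 bases: TACCCGACAATCAC → Tm = 42°C (≥ 39°C)
Each additional base adds 2°C (A/T) or 4°C (G/C), so Tm is non-decreasing in n; n = 14 is the first length to reach 39°C.

n = 14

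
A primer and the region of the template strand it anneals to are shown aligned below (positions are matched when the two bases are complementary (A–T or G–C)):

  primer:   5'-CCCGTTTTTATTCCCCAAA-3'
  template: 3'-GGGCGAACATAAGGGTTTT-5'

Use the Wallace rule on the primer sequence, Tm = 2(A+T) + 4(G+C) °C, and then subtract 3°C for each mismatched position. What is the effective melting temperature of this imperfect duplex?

45°C

Primer base counts: A=4, T=7, G=1, C=7 → A+T=11, G+C=8
Perfect-match Tm = 2(11) + 4(8) = 22 + 32 = 54°C
Mismatches (positions where the bases are not complementary): 3 (at positions 5, 8, 16)
Effective Tm = 54 − 3×3 = 54 − 9 = 45°C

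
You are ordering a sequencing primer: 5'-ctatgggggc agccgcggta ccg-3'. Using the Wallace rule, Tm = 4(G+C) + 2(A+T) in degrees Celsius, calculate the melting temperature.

80°C

Counting bases: A=3, C=7, G=10, T=3
So N_AT = 6 and N_GC = 17.
Tm = 2(6) + 4(17) = 12 + 68 = 80°C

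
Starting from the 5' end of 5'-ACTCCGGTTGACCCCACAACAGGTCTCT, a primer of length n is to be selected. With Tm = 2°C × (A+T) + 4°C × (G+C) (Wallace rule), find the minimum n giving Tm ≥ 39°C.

First 12 bases: ACTCCGGTTGAC → Tm = 38°C (< 39°C)
First 13 bases: ACTCCGGTTGACC → Tm = 42°C (≥ 39°C)
Each additional base adds 2°C (A/T) or 4°C (G/C), so Tm is non-decreasing in n; n = 13 is the first length to reach 39°C.

n = 13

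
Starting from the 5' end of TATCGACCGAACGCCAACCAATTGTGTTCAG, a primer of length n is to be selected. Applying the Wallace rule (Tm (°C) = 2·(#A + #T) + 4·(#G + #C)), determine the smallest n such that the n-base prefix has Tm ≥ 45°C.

First 14 bases: TATCGACCGAACGC → Tm = 44°C (< 45°C)
First 15 bases: TATCGACCGAACGCC → Tm = 48°C (≥ 45°C)
Each additional base adds 2°C (A/T) or 4°C (G/C), so Tm is non-decreasing in n; n = 15 is the first length to reach 45°C.

n = 15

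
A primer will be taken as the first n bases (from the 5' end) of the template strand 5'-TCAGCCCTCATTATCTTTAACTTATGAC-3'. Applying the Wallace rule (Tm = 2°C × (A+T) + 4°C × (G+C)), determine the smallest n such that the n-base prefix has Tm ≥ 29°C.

n = 9

First 8 bases: TCAGCCCT → Tm = 26°C (< 29°C)
First 9 bases: TCAGCCCTC → Tm = 30°C (≥ 29°C)
Since every base adds ≥2°C, Tm only increases with n, so the threshold is first crossed at n = 9.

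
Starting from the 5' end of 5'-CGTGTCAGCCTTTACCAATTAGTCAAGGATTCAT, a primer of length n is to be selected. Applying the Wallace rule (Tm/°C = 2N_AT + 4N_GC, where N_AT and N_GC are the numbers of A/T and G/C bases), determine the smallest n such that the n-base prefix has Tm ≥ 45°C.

First 14 bases: CGTGTCAGCCTTTA → Tm = 42°C (< 45°C)
First 15 bases: CGTGTCAGCCTTTAC → Tm = 46°C (≥ 45°C)
Since every base adds ≥2°C, Tm only increases with n, so the threshold is first crossed at n = 15.

n = 15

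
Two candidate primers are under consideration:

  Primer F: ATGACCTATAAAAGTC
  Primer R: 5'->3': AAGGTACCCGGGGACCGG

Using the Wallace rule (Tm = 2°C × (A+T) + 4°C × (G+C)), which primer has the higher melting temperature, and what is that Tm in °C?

Primer F: A+T=11, G+C=5 → Tm = 2(11)+4(5) = 42°C
Primer R: A+T=5, G+C=13 → Tm = 2(5)+4(13) = 62°C
42°C vs 62°C → primer R is higher.

Primer R, 62°C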